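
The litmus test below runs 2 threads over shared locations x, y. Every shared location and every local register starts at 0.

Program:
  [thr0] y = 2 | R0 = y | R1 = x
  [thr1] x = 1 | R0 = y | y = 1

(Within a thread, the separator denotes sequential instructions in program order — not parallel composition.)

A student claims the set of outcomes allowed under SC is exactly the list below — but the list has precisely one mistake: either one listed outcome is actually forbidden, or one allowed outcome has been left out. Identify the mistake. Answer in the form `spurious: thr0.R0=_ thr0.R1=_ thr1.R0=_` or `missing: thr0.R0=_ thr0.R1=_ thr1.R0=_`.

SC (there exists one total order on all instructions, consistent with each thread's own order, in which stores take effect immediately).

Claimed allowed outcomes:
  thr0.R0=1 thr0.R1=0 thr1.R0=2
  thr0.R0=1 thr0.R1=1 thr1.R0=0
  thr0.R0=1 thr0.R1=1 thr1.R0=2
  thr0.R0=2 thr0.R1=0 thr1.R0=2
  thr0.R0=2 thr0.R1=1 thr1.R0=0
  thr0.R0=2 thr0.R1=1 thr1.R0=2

spurious: thr0.R0=1 thr0.R1=0 thr1.R0=2

outcome vector order: (thr0.R0,thr0.R1,thr1.R0)
[SC] allowed = {(1,1,0); (1,1,2); (2,0,2); (2,1,0); (2,1,2)}
claimed∖SC = {(1,0,2)}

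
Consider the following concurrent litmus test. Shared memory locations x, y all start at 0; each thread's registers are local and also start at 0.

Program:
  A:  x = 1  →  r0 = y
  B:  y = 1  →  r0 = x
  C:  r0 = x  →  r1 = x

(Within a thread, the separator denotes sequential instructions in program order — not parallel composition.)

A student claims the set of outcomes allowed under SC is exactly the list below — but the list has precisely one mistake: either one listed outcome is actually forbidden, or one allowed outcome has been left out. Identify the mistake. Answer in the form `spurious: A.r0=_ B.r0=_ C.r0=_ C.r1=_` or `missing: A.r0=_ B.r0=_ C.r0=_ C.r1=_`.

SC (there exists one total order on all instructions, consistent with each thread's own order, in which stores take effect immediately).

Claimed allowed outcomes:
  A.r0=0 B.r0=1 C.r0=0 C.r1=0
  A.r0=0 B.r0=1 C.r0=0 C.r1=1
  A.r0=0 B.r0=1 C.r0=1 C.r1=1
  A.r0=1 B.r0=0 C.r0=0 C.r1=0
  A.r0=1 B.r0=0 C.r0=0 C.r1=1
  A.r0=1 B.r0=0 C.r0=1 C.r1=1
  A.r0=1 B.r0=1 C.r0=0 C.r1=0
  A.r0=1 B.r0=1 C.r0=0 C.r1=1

missing: A.r0=1 B.r0=1 C.r0=1 C.r1=1

outcome vector order: (A.r0,B.r0,C.r0,C.r1)
[SC] allowed = {(0,1,0,0) (0,1,0,1) (0,1,1,1) (1,0,0,0) (1,0,0,1) (1,0,1,1) (1,1,0,0) (1,1,0,1) (1,1,1,1)}
SC∖claimed = {(1,1,1,1)}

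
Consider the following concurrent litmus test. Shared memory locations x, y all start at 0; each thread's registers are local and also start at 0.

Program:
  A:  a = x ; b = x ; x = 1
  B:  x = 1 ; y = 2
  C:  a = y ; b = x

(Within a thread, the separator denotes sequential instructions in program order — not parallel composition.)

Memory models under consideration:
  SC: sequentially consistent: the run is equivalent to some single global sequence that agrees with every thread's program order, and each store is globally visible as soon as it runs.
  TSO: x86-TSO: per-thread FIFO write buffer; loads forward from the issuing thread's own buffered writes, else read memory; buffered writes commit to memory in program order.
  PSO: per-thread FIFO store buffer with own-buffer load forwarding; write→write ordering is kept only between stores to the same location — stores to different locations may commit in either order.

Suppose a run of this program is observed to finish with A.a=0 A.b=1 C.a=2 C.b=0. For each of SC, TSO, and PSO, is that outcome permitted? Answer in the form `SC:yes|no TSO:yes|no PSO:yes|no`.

SC:no TSO:no PSO:yes

outcome vector order: (A.a,A.b,C.a,C.b)
under SC → 0/0/0/0 0/0/0/1 0/0/2/1 0/1/0/0 0/1/0/1 0/1/2/1 1/1/0/0 1/1/0/1 1/1/2/1
under TSO → 0/0/0/0 0/0/0/1 0/0/2/1 0/1/0/0 0/1/0/1 0/1/2/1 1/1/0/0 1/1/0/1 1/1/2/1
under PSO → 0/0/0/0 0/0/0/1 0/0/2/0 0/0/2/1 0/1/0/0 0/1/0/1 0/1/2/0 0/1/2/1 1/1/0/0 1/1/0/1 1/1/2/0 1/1/2/1
target 0/1/2/0 ∈ {PSO}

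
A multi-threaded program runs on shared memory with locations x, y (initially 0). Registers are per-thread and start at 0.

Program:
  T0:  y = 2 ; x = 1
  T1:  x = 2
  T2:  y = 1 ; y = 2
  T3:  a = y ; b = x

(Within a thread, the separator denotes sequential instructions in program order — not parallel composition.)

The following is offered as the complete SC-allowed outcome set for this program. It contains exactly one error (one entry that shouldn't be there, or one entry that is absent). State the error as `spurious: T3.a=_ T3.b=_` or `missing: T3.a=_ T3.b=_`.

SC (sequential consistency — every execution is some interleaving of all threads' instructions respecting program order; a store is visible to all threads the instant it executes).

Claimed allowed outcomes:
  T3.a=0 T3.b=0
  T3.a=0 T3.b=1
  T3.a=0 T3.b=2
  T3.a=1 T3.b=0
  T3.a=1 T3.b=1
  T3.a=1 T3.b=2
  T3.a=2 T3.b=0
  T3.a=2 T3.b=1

outcome vector order: (T3.a,T3.b)
under SC → (0,0); (0,1); (0,2); (1,0); (1,1); (1,2); (2,0); (2,1); (2,2)
SC∖claimed = {(2,2)}

missing: T3.a=2 T3.b=2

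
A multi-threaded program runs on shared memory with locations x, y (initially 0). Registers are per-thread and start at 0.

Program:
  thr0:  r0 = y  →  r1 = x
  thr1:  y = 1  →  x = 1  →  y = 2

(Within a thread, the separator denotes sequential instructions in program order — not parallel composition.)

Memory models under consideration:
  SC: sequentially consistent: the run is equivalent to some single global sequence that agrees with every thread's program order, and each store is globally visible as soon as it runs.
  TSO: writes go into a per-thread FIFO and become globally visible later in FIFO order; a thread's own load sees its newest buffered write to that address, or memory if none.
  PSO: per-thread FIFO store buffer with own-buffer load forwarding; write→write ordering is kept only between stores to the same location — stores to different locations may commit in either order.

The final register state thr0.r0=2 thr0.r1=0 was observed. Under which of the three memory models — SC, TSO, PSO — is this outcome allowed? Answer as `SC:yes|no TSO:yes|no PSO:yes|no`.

outcome vector order: (thr0.r0,thr0.r1)
[SC] allowed = {00 01 10 11 21}
[TSO] allowed = {00 01 10 11 21}
[PSO] allowed = {00 01 10 11 20 21}
target 20 ∈ {PSO}

SC:no TSO:no PSO:yes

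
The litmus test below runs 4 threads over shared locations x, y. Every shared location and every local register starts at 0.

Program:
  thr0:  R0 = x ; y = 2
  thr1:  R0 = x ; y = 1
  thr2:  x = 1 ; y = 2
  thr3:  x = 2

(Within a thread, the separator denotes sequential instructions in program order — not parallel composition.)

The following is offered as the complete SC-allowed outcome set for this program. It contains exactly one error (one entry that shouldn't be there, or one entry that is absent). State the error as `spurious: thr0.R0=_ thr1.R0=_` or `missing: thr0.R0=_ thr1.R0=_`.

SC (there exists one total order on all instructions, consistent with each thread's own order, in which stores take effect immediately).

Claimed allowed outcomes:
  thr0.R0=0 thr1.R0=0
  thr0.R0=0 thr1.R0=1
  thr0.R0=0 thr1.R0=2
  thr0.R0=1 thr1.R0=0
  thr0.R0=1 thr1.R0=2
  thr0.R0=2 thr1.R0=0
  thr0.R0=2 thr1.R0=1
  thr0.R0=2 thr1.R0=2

outcome vector order: (thr0.R0,thr1.R0)
SC: 9 outcomes — {0/0; 0/1; 0/2; 1/0; 1/1; 1/2; 2/0; 2/1; 2/2}
SC∖claimed = {1/1}

missing: thr0.R0=1 thr1.R0=1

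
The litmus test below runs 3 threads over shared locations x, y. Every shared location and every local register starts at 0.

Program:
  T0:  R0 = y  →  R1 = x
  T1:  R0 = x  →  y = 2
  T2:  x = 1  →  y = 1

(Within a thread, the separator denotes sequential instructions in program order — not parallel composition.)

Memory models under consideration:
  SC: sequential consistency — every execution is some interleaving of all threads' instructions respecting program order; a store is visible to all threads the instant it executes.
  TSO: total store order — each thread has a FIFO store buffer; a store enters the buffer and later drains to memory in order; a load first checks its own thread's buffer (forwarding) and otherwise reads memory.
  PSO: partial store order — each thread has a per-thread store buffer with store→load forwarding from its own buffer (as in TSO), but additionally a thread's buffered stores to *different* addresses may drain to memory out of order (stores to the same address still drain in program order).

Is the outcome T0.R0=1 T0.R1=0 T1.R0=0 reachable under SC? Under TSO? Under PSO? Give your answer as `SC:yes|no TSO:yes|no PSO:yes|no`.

SC:no TSO:no PSO:yes

outcome vector order: (T0.R0,T0.R1,T1.R0)
[SC] allowed = {(0,0,0); (0,0,1); (0,1,0); (0,1,1); (1,1,0); (1,1,1); (2,0,0); (2,1,0); (2,1,1)}
[TSO] allowed = {(0,0,0); (0,0,1); (0,1,0); (0,1,1); (1,1,0); (1,1,1); (2,0,0); (2,1,0); (2,1,1)}
[PSO] allowed = {(0,0,0); (0,0,1); (0,1,0); (0,1,1); (1,0,0); (1,0,1); (1,1,0); (1,1,1); (2,0,0); (2,1,0); (2,1,1)}
target (1,0,0) ∈ {PSO}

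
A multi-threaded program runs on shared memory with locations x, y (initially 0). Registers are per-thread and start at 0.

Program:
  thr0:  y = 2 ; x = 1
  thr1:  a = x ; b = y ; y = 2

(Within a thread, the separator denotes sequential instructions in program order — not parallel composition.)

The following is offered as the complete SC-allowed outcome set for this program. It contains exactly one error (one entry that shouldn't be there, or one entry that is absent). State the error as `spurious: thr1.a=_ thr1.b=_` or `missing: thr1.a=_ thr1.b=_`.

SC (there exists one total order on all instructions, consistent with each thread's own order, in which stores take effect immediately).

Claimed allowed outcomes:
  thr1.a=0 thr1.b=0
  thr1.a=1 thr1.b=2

missing: thr1.a=0 thr1.b=2

outcome vector order: (thr1.a,thr1.b)
[SC] allowed = {(0,0), (0,2), (1,2)}
SC∖claimed = {(0,2)}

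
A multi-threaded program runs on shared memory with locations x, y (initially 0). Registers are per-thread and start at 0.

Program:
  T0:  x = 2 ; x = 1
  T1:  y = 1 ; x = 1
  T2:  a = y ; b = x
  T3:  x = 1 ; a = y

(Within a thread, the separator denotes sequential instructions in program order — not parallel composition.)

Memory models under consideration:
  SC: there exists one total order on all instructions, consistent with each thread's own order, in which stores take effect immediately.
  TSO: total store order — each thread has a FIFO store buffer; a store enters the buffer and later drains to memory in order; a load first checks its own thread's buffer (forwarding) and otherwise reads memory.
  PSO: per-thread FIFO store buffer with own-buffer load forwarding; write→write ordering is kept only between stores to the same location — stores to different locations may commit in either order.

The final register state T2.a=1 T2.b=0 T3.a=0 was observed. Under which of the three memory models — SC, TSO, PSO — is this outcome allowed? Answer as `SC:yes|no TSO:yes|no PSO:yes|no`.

outcome vector order: (T2.a,T2.b,T3.a)
[SC] allowed = {000 001 010 011 020 021 101 110 111 120 121}
[TSO] allowed = {000 001 010 011 020 021 100 101 110 111 120 121}
[PSO] allowed = {000 001 010 011 020 021 100 101 110 111 120 121}
target 100 ∈ {TSO,PSO}

SC:no TSO:yes PSO:yes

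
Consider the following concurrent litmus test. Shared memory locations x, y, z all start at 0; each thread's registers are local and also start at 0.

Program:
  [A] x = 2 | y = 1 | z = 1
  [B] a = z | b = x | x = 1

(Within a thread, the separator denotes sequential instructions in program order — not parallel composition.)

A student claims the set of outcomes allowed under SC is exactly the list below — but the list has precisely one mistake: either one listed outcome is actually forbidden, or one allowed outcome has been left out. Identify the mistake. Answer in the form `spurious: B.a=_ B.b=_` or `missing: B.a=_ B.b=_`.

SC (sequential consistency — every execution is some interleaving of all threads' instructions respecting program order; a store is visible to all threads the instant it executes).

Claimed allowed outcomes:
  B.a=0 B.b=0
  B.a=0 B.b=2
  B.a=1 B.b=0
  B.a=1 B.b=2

outcome vector order: (B.a,B.b)
SC: 3 outcomes — {00 02 12}
claimed∖SC = {10}

spurious: B.a=1 B.b=0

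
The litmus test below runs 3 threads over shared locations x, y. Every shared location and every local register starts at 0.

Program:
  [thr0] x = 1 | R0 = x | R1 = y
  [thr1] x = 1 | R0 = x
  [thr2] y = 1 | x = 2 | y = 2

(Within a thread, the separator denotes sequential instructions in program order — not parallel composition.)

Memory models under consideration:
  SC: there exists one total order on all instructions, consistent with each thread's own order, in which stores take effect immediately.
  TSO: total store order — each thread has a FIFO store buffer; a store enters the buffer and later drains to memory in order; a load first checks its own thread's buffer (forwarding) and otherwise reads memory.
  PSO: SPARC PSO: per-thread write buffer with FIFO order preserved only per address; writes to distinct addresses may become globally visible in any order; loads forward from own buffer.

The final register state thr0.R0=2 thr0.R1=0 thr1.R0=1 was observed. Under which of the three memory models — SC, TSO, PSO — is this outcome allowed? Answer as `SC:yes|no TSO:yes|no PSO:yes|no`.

SC:no TSO:no PSO:yes

outcome vector order: (thr0.R0,thr0.R1,thr1.R0)
[SC] allowed = {101; 102; 111; 112; 121; 122; 211; 212; 221; 222}
[TSO] allowed = {101; 102; 111; 112; 121; 122; 211; 212; 221; 222}
[PSO] allowed = {101; 102; 111; 112; 121; 122; 201; 202; 211; 212; 221; 222}
target 201 ∈ {PSO}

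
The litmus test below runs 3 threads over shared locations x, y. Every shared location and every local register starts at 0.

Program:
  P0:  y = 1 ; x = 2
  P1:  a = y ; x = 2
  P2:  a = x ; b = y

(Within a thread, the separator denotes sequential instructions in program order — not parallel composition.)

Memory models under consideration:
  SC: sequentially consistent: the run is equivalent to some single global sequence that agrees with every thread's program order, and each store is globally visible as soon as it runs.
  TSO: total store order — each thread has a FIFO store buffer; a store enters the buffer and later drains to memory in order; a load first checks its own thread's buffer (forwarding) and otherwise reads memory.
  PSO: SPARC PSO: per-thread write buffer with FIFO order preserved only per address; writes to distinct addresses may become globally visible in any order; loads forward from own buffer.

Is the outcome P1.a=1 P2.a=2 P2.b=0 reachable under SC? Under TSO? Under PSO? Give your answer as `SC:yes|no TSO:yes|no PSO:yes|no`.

outcome vector order: (P1.a,P2.a,P2.b)
under SC → (0,0,0); (0,0,1); (0,2,0); (0,2,1); (1,0,0); (1,0,1); (1,2,1)
under TSO → (0,0,0); (0,0,1); (0,2,0); (0,2,1); (1,0,0); (1,0,1); (1,2,1)
under PSO → (0,0,0); (0,0,1); (0,2,0); (0,2,1); (1,0,0); (1,0,1); (1,2,0); (1,2,1)
target (1,2,0) ∈ {PSO}

SC:no TSO:no PSO:yes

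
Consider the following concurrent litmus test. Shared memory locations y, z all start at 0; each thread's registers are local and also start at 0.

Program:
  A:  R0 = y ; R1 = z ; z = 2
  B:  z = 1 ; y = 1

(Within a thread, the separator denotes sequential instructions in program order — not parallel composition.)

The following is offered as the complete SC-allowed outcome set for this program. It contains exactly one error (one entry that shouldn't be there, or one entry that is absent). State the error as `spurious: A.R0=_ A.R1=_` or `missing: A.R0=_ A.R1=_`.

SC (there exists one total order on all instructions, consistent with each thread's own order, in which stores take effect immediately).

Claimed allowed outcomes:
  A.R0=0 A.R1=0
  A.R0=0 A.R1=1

outcome vector order: (A.R0,A.R1)
under SC → 0/0; 0/1; 1/1
SC∖claimed = {1/1}

missing: A.R0=1 A.R1=1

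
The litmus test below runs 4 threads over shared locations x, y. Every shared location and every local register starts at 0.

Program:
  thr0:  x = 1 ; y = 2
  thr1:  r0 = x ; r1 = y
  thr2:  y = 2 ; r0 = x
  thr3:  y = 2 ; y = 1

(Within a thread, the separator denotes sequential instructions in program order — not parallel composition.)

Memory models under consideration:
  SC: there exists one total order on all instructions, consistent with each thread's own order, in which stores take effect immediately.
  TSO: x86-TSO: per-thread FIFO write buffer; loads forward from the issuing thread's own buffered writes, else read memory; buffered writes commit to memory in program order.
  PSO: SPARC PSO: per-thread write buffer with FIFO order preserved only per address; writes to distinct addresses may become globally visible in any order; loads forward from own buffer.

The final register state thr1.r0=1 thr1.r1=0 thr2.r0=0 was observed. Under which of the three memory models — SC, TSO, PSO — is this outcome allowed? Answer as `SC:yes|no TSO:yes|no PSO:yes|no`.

SC:no TSO:yes PSO:yes

outcome vector order: (thr1.r0,thr1.r1,thr2.r0)
SC: 11 outcomes — {<0 0 0>, <0 0 1>, <0 1 0>, <0 1 1>, <0 2 0>, <0 2 1>, <1 0 1>, <1 1 0>, <1 1 1>, <1 2 0>, <1 2 1>}
TSO: 12 outcomes — {<0 0 0>, <0 0 1>, <0 1 0>, <0 1 1>, <0 2 0>, <0 2 1>, <1 0 0>, <1 0 1>, <1 1 0>, <1 1 1>, <1 2 0>, <1 2 1>}
PSO: 12 outcomes — {<0 0 0>, <0 0 1>, <0 1 0>, <0 1 1>, <0 2 0>, <0 2 1>, <1 0 0>, <1 0 1>, <1 1 0>, <1 1 1>, <1 2 0>, <1 2 1>}
target <1 0 0> ∈ {TSO,PSO}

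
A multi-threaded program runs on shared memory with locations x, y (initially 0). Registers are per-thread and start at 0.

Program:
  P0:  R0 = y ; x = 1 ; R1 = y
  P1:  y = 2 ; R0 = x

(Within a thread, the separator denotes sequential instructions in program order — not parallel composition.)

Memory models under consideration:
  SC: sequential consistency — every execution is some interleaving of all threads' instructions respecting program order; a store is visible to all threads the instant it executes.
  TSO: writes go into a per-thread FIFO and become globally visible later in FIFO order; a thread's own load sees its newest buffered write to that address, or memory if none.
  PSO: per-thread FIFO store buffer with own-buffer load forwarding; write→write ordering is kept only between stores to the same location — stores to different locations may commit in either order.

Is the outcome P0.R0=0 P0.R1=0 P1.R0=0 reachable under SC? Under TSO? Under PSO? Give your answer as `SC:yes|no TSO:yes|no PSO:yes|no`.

SC:no TSO:yes PSO:yes

outcome vector order: (P0.R0,P0.R1,P1.R0)
under SC → 0/0/1 0/2/0 0/2/1 2/2/0 2/2/1
under TSO → 0/0/0 0/0/1 0/2/0 0/2/1 2/2/0 2/2/1
under PSO → 0/0/0 0/0/1 0/2/0 0/2/1 2/2/0 2/2/1
target 0/0/0 ∈ {TSO,PSO}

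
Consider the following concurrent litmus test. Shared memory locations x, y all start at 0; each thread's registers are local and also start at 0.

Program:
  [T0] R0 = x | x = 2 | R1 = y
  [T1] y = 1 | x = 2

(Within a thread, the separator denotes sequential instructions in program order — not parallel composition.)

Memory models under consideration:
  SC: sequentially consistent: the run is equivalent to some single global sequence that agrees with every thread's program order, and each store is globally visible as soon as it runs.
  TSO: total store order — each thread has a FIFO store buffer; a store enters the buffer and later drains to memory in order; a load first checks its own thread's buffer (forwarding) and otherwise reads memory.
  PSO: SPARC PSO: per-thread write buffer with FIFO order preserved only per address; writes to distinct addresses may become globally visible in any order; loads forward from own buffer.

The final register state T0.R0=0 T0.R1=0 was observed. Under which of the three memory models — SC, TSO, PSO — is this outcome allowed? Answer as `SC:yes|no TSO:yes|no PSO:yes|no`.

SC:yes TSO:yes PSO:yes

outcome vector order: (T0.R0,T0.R1)
under SC → (0,0) (0,1) (2,1)
under TSO → (0,0) (0,1) (2,1)
under PSO → (0,0) (0,1) (2,0) (2,1)
target (0,0) ∈ {SC,TSO,PSO}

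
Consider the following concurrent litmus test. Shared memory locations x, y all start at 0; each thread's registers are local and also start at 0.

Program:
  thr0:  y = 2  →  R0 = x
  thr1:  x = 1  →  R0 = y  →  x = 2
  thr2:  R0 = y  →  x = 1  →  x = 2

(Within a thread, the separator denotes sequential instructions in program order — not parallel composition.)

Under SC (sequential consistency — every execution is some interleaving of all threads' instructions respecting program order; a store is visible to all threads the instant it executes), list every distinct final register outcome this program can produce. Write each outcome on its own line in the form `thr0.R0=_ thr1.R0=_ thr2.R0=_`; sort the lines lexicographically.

thr0.R0=0 thr1.R0=2 thr2.R0=0
thr0.R0=0 thr1.R0=2 thr2.R0=2
thr0.R0=1 thr1.R0=0 thr2.R0=0
thr0.R0=1 thr1.R0=0 thr2.R0=2
thr0.R0=1 thr1.R0=2 thr2.R0=0
thr0.R0=1 thr1.R0=2 thr2.R0=2
thr0.R0=2 thr1.R0=0 thr2.R0=0
thr0.R0=2 thr1.R0=0 thr2.R0=2
thr0.R0=2 thr1.R0=2 thr2.R0=0
thr0.R0=2 thr1.R0=2 thr2.R0=2

outcome vector order: (thr0.R0,thr1.R0,thr2.R0)
|SC outcomes| = 10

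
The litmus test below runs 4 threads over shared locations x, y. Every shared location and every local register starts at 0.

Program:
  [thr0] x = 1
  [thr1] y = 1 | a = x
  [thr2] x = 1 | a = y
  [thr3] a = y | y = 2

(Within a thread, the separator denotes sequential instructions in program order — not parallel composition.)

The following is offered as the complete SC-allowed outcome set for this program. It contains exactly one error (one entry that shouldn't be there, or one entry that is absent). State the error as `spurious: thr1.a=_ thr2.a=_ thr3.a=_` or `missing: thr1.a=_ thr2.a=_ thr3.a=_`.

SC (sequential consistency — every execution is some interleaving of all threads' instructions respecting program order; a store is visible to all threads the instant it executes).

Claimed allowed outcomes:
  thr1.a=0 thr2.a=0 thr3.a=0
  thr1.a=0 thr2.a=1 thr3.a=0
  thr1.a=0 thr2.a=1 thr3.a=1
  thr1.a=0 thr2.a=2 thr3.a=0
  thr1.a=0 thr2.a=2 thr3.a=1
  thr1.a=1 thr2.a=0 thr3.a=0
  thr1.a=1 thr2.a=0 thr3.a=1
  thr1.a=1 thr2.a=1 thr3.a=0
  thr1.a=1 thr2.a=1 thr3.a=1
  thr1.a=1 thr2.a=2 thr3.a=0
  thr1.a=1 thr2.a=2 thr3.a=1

outcome vector order: (thr1.a,thr2.a,thr3.a)
SC (10): 0/1/0; 0/1/1; 0/2/0; 0/2/1; 1/0/0; 1/0/1; 1/1/0; 1/1/1; 1/2/0; 1/2/1
claimed∖SC = {0/0/0}

spurious: thr1.a=0 thr2.a=0 thr3.a=0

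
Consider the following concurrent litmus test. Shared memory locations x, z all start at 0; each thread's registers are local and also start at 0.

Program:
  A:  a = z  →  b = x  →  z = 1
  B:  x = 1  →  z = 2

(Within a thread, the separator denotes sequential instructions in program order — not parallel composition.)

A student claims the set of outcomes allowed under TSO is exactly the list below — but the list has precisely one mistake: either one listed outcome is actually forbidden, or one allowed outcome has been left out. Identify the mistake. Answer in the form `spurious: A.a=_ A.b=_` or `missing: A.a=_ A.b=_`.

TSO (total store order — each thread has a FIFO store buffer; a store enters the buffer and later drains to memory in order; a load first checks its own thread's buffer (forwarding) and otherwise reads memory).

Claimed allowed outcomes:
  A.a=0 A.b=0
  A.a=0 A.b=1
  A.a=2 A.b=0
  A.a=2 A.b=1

spurious: A.a=2 A.b=0

outcome vector order: (A.a,A.b)
TSO: 3 outcomes — {(0,0), (0,1), (2,1)}
claimed∖TSO = {(2,0)}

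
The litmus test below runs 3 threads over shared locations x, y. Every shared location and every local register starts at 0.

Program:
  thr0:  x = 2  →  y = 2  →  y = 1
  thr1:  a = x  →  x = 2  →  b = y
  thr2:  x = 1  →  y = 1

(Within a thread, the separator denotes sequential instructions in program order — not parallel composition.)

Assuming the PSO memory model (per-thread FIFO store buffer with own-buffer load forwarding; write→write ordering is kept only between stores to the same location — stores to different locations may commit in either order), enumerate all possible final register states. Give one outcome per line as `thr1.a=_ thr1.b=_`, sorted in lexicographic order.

outcome vector order: (thr1.a,thr1.b)
|PSO outcomes| = 9

thr1.a=0 thr1.b=0
thr1.a=0 thr1.b=1
thr1.a=0 thr1.b=2
thr1.a=1 thr1.b=0
thr1.a=1 thr1.b=1
thr1.a=1 thr1.b=2
thr1.a=2 thr1.b=0
thr1.a=2 thr1.b=1
thr1.a=2 thr1.b=2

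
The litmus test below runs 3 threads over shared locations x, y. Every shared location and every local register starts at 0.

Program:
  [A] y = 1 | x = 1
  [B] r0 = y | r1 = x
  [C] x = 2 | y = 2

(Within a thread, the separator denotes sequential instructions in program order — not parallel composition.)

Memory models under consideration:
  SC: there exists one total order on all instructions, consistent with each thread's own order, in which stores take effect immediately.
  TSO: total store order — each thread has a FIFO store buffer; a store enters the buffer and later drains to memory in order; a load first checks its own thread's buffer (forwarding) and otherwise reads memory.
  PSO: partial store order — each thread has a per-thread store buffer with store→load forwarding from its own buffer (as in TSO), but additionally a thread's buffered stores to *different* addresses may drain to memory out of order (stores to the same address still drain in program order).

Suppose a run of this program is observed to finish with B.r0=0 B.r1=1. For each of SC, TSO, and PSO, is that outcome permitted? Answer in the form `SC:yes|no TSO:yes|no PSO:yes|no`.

SC:yes TSO:yes PSO:yes

outcome vector order: (B.r0,B.r1)
[SC] allowed = {(0,0), (0,1), (0,2), (1,0), (1,1), (1,2), (2,1), (2,2)}
[TSO] allowed = {(0,0), (0,1), (0,2), (1,0), (1,1), (1,2), (2,1), (2,2)}
[PSO] allowed = {(0,0), (0,1), (0,2), (1,0), (1,1), (1,2), (2,0), (2,1), (2,2)}
target (0,1) ∈ {SC,TSO,PSO}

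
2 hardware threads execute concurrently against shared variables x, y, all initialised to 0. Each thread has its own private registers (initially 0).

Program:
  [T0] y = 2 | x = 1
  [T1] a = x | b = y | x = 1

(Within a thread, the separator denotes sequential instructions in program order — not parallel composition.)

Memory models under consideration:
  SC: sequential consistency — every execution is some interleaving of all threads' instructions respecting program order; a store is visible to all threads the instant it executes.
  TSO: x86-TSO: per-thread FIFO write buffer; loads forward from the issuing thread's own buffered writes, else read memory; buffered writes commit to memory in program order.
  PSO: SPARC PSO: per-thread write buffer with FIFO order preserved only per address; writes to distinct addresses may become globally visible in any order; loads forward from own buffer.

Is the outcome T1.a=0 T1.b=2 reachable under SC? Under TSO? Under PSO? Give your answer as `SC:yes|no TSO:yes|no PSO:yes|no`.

outcome vector order: (T1.a,T1.b)
SC: 3 outcomes — {<0 0>; <0 2>; <1 2>}
TSO: 3 outcomes — {<0 0>; <0 2>; <1 2>}
PSO: 4 outcomes — {<0 0>; <0 2>; <1 0>; <1 2>}
target <0 2> ∈ {SC,TSO,PSO}

SC:yes TSO:yes PSO:yes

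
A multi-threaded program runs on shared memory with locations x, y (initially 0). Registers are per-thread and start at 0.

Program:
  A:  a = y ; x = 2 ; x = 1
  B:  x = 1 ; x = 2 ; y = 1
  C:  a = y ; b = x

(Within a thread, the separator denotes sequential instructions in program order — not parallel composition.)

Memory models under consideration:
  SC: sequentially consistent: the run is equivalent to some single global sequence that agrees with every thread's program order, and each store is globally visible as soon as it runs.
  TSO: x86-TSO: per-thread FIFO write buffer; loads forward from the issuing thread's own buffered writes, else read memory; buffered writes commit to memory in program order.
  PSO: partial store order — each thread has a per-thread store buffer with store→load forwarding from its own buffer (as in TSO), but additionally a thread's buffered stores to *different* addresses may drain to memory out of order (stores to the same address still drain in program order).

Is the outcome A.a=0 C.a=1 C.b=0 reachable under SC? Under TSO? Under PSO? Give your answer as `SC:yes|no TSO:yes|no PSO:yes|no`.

outcome vector order: (A.a,C.a,C.b)
[SC] allowed = {(0,0,0), (0,0,1), (0,0,2), (0,1,1), (0,1,2), (1,0,0), (1,0,1), (1,0,2), (1,1,1), (1,1,2)}
[TSO] allowed = {(0,0,0), (0,0,1), (0,0,2), (0,1,1), (0,1,2), (1,0,0), (1,0,1), (1,0,2), (1,1,1), (1,1,2)}
[PSO] allowed = {(0,0,0), (0,0,1), (0,0,2), (0,1,0), (0,1,1), (0,1,2), (1,0,0), (1,0,1), (1,0,2), (1,1,0), (1,1,1), (1,1,2)}
target (0,1,0) ∈ {PSO}

SC:no TSO:no PSO:yes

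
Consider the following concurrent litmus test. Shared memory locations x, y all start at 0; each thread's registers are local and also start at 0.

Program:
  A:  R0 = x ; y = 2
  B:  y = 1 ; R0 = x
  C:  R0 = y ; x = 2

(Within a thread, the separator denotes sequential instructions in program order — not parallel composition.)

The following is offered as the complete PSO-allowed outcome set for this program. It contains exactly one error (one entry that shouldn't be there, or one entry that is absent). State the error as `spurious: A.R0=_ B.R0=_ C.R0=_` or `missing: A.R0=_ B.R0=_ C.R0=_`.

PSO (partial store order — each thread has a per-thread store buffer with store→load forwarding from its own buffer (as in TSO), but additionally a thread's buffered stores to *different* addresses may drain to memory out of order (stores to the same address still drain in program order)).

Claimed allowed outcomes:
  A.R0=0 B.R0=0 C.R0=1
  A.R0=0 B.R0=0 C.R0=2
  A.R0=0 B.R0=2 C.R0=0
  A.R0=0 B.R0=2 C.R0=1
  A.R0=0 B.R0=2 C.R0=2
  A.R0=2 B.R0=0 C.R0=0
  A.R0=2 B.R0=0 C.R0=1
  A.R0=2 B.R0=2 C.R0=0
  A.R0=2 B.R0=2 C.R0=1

missing: A.R0=0 B.R0=0 C.R0=0

outcome vector order: (A.R0,B.R0,C.R0)
PSO (10): 000, 001, 002, 020, 021, 022, 200, 201, 220, 221
PSO∖claimed = {000}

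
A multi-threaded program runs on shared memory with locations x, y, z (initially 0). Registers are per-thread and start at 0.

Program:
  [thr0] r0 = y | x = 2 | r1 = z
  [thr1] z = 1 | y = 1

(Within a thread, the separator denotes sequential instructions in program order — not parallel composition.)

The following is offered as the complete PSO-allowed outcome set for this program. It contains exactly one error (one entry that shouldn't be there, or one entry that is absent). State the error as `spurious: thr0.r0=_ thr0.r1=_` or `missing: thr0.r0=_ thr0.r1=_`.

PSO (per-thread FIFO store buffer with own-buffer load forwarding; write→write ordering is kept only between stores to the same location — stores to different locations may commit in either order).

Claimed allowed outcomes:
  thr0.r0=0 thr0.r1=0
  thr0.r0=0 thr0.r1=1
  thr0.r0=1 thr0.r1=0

missing: thr0.r0=1 thr0.r1=1

outcome vector order: (thr0.r0,thr0.r1)
[PSO] allowed = {<0 0>; <0 1>; <1 0>; <1 1>}
PSO∖claimed = {<1 1>}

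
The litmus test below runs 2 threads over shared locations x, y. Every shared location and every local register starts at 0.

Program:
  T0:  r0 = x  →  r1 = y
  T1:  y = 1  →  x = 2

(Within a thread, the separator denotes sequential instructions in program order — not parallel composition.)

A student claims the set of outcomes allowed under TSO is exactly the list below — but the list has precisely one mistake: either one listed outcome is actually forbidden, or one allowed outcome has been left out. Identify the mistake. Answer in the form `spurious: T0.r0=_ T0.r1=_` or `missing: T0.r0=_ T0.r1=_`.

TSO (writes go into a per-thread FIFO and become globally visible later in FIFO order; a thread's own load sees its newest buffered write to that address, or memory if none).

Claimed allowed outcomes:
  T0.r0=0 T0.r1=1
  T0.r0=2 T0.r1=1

outcome vector order: (T0.r0,T0.r1)
TSO: 3 outcomes — {00 01 21}
TSO∖claimed = {00}

missing: T0.r0=0 T0.r1=0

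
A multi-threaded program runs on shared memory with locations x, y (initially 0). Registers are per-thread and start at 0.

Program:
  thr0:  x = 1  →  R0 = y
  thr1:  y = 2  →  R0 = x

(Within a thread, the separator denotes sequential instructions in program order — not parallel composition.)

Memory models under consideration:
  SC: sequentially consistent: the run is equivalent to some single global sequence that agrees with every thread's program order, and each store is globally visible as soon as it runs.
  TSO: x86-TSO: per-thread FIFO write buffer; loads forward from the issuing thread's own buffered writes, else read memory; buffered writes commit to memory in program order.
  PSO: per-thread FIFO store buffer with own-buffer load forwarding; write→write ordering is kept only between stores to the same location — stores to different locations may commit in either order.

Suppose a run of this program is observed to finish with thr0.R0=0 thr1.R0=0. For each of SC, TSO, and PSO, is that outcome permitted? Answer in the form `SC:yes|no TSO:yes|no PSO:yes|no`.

outcome vector order: (thr0.R0,thr1.R0)
under SC → (0,1) (2,0) (2,1)
under TSO → (0,0) (0,1) (2,0) (2,1)
under PSO → (0,0) (0,1) (2,0) (2,1)
target (0,0) ∈ {TSO,PSO}

SC:no TSO:yes PSO:yes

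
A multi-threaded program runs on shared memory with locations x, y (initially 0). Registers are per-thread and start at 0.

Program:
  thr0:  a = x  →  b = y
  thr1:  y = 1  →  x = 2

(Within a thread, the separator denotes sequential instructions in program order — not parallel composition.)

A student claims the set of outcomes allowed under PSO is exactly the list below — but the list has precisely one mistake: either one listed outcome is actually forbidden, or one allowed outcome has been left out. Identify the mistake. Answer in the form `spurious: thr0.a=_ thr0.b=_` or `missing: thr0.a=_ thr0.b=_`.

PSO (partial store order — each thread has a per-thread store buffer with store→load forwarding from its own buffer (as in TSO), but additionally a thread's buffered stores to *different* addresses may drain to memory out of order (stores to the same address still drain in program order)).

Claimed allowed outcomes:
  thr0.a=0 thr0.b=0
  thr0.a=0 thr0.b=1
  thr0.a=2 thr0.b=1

outcome vector order: (thr0.a,thr0.b)
PSO: 4 outcomes — {00, 01, 20, 21}
PSO∖claimed = {20}

missing: thr0.a=2 thr0.b=0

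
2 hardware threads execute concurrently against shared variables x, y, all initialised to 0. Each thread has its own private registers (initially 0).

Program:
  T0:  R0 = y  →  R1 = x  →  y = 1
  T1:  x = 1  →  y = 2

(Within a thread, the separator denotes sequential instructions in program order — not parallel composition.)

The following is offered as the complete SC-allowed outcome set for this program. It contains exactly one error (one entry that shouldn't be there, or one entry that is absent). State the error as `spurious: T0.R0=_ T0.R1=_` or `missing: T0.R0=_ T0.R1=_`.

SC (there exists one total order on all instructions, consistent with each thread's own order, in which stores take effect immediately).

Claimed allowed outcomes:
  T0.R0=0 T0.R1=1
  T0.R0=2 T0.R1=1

missing: T0.R0=0 T0.R1=0

outcome vector order: (T0.R0,T0.R1)
under SC → 00; 01; 21
SC∖claimed = {00}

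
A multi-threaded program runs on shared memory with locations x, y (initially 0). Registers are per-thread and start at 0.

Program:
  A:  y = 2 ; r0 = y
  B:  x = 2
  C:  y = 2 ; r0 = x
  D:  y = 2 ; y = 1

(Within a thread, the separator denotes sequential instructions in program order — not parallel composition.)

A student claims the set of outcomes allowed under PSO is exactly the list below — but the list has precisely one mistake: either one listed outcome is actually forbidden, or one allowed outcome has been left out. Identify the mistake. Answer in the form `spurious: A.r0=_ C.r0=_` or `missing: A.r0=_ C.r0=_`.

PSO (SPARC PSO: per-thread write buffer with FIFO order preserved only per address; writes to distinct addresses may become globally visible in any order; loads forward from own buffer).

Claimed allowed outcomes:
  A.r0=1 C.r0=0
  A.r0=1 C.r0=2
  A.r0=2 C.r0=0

outcome vector order: (A.r0,C.r0)
[PSO] allowed = {(1,0), (1,2), (2,0), (2,2)}
PSO∖claimed = {(2,2)}

missing: A.r0=2 C.r0=2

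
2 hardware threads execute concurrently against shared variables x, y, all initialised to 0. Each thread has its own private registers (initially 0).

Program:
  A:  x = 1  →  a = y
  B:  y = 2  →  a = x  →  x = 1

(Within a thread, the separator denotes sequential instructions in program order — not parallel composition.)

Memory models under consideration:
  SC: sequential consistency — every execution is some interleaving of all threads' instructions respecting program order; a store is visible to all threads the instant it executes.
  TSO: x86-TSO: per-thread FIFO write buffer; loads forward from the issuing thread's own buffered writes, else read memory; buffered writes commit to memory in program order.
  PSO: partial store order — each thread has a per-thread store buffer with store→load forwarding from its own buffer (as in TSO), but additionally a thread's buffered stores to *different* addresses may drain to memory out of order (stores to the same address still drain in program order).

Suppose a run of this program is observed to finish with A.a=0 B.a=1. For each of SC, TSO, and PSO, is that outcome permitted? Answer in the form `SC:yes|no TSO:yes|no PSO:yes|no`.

SC:yes TSO:yes PSO:yes

outcome vector order: (A.a,B.a)
under SC → 0/1 2/0 2/1
under TSO → 0/0 0/1 2/0 2/1
under PSO → 0/0 0/1 2/0 2/1
target 0/1 ∈ {SC,TSO,PSO}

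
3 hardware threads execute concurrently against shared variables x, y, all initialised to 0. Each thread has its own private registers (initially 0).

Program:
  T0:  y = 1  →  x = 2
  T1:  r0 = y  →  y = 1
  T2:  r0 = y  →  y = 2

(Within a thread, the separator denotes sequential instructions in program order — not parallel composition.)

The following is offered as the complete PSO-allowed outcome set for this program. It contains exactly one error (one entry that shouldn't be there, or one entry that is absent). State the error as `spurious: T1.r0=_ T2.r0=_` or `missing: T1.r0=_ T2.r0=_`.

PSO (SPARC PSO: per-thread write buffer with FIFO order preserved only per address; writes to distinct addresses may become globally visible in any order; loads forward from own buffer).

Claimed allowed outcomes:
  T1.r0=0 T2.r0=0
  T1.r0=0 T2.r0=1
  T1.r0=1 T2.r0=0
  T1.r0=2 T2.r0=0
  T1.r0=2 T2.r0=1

outcome vector order: (T1.r0,T2.r0)
PSO (6): 0/0; 0/1; 1/0; 1/1; 2/0; 2/1
PSO∖claimed = {1/1}

missing: T1.r0=1 T2.r0=1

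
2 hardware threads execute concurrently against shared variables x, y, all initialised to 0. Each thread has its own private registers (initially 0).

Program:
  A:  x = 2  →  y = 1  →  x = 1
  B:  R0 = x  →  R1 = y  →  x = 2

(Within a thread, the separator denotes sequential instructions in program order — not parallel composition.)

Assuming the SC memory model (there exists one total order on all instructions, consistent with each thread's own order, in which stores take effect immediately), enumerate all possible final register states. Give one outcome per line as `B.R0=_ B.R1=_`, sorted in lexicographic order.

B.R0=0 B.R1=0
B.R0=0 B.R1=1
B.R0=1 B.R1=1
B.R0=2 B.R1=0
B.R0=2 B.R1=1

outcome vector order: (B.R0,B.R1)
|SC outcomes| = 5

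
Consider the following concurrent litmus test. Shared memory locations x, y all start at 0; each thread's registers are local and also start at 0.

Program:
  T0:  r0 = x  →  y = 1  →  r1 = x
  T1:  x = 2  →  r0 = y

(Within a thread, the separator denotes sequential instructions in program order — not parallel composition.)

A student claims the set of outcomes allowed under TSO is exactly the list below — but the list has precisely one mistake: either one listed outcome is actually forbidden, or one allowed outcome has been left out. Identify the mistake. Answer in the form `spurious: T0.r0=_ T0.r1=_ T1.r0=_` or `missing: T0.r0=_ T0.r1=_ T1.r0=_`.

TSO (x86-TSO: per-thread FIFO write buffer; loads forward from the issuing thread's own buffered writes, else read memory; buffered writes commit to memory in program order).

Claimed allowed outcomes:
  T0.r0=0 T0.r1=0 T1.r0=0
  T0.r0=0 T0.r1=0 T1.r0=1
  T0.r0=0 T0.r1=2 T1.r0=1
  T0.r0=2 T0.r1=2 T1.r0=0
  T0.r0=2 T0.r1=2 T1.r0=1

outcome vector order: (T0.r0,T0.r1,T1.r0)
[TSO] allowed = {0/0/0 0/0/1 0/2/0 0/2/1 2/2/0 2/2/1}
TSO∖claimed = {0/2/0}

missing: T0.r0=0 T0.r1=2 T1.r0=0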